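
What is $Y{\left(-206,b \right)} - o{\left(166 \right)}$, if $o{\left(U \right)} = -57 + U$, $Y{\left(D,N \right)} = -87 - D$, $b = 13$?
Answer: $10$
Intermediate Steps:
$Y{\left(-206,b \right)} - o{\left(166 \right)} = \left(-87 - -206\right) - \left(-57 + 166\right) = \left(-87 + 206\right) - 109 = 119 - 109 = 10$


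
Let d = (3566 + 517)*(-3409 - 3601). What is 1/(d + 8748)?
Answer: -1/28613082 ≈ -3.4949e-8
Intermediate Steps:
d = -28621830 (d = 4083*(-7010) = -28621830)
1/(d + 8748) = 1/(-28621830 + 8748) = 1/(-28613082) = -1/28613082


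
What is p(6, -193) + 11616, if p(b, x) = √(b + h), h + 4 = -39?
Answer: 11616 + I*√37 ≈ 11616.0 + 6.0828*I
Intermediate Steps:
h = -43 (h = -4 - 39 = -43)
p(b, x) = √(-43 + b) (p(b, x) = √(b - 43) = √(-43 + b))
p(6, -193) + 11616 = √(-43 + 6) + 11616 = √(-37) + 11616 = I*√37 + 11616 = 11616 + I*√37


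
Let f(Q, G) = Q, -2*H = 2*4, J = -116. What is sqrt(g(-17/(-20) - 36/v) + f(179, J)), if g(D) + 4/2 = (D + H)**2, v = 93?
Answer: sqrt(72848049)/620 ≈ 13.766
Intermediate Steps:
H = -4 ≈ -4.0000
g(D) = -2 + (-4 + D)**2 (g(D) = -2 + (D - 4)**2 = -2 + (-4 + D)**2)
sqrt(g(-17/(-20) - 36/v) + f(179, J)) = sqrt((-2 + (-4 + (-17/(-20) - 36/93))**2) + 179) = sqrt((-2 + (-4 + (-17*(-1/20) - 36*1/93))**2) + 179) = sqrt((-2 + (-4 + (17/20 - 12/31))**2) + 179) = sqrt((-2 + (-4 + 287/620)**2) + 179) = sqrt((-2 + (-2193/620)**2) + 179) = sqrt((-2 + 4809249/384400) + 179) = sqrt(4040449/384400 + 179) = sqrt(72848049/384400) = sqrt(72848049)/620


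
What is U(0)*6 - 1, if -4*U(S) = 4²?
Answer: -25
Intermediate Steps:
U(S) = -4 (U(S) = -¼*4² = -¼*16 = -4)
U(0)*6 - 1 = -4*6 - 1 = -24 - 1 = -25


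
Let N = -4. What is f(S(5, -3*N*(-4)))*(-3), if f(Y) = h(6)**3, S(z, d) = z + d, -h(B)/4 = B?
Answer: 41472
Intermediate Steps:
h(B) = -4*B
S(z, d) = d + z
f(Y) = -13824 (f(Y) = (-4*6)**3 = (-24)**3 = -13824)
f(S(5, -3*N*(-4)))*(-3) = -13824*(-3) = 41472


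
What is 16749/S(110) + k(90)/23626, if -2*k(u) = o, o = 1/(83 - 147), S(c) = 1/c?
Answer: 5571623185921/3024128 ≈ 1.8424e+6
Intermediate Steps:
o = -1/64 (o = 1/(-64) = -1/64 ≈ -0.015625)
k(u) = 1/128 (k(u) = -½*(-1/64) = 1/128)
16749/S(110) + k(90)/23626 = 16749/(1/110) + (1/128)/23626 = 16749/(1/110) + (1/128)*(1/23626) = 16749*110 + 1/3024128 = 1842390 + 1/3024128 = 5571623185921/3024128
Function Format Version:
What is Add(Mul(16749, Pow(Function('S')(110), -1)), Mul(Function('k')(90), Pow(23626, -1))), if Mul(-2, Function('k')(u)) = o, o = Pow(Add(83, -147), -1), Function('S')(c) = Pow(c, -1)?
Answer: Rational(5571623185921, 3024128) ≈ 1.8424e+6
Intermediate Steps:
o = Rational(-1, 64) (o = Pow(-64, -1) = Rational(-1, 64) ≈ -0.015625)
Function('k')(u) = Rational(1, 128) (Function('k')(u) = Mul(Rational(-1, 2), Rational(-1, 64)) = Rational(1, 128))
Add(Mul(16749, Pow(Function('S')(110), -1)), Mul(Function('k')(90), Pow(23626, -1))) = Add(Mul(16749, Pow(Pow(110, -1), -1)), Mul(Rational(1, 128), Pow(23626, -1))) = Add(Mul(16749, Pow(Rational(1, 110), -1)), Mul(Rational(1, 128), Rational(1, 23626))) = Add(Mul(16749, 110), Rational(1, 3024128)) = Add(1842390, Rational(1, 3024128)) = Rational(5571623185921, 3024128)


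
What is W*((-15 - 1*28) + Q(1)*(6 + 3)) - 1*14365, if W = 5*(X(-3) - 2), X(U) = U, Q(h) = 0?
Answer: -13290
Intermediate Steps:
W = -25 (W = 5*(-3 - 2) = 5*(-5) = -25)
W*((-15 - 1*28) + Q(1)*(6 + 3)) - 1*14365 = -25*((-15 - 1*28) + 0*(6 + 3)) - 1*14365 = -25*((-15 - 28) + 0*9) - 14365 = -25*(-43 + 0) - 14365 = -25*(-43) - 14365 = 1075 - 14365 = -13290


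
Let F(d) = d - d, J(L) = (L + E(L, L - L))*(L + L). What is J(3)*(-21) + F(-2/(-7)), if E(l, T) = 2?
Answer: -630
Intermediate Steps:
J(L) = 2*L*(2 + L) (J(L) = (L + 2)*(L + L) = (2 + L)*(2*L) = 2*L*(2 + L))
F(d) = 0
J(3)*(-21) + F(-2/(-7)) = (2*3*(2 + 3))*(-21) + 0 = (2*3*5)*(-21) + 0 = 30*(-21) + 0 = -630 + 0 = -630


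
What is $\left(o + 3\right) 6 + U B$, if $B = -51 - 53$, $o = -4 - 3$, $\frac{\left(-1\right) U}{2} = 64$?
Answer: $13288$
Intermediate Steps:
$U = -128$ ($U = \left(-2\right) 64 = -128$)
$o = -7$ ($o = -4 - 3 = -7$)
$B = -104$
$\left(o + 3\right) 6 + U B = \left(-7 + 3\right) 6 - -13312 = \left(-4\right) 6 + 13312 = -24 + 13312 = 13288$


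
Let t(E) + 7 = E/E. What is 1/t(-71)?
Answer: -⅙ ≈ -0.16667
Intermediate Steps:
t(E) = -6 (t(E) = -7 + E/E = -7 + 1 = -6)
1/t(-71) = 1/(-6) = -⅙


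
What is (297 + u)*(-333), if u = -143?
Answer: -51282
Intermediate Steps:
(297 + u)*(-333) = (297 - 143)*(-333) = 154*(-333) = -51282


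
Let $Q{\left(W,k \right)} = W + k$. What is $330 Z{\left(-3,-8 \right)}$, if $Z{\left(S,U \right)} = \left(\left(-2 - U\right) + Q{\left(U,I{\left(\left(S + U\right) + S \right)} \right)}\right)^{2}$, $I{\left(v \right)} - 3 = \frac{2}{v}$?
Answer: $\frac{11880}{49} \approx 242.45$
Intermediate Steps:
$I{\left(v \right)} = 3 + \frac{2}{v}$
$Z{\left(S,U \right)} = \left(1 + \frac{2}{U + 2 S}\right)^{2}$ ($Z{\left(S,U \right)} = \left(\left(-2 - U\right) + \left(U + \left(3 + \frac{2}{\left(S + U\right) + S}\right)\right)\right)^{2} = \left(\left(-2 - U\right) + \left(U + \left(3 + \frac{2}{U + 2 S}\right)\right)\right)^{2} = \left(\left(-2 - U\right) + \left(3 + U + \frac{2}{U + 2 S}\right)\right)^{2} = \left(1 + \frac{2}{U + 2 S}\right)^{2}$)
$330 Z{\left(-3,-8 \right)} = 330 \frac{\left(2 - 8 + 2 \left(-3\right)\right)^{2}}{\left(-8 + 2 \left(-3\right)\right)^{2}} = 330 \frac{\left(2 - 8 - 6\right)^{2}}{\left(-8 - 6\right)^{2}} = 330 \frac{\left(-12\right)^{2}}{196} = 330 \cdot \frac{1}{196} \cdot 144 = 330 \cdot \frac{36}{49} = \frac{11880}{49}$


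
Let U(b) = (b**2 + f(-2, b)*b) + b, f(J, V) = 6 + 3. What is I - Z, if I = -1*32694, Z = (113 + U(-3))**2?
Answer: -41158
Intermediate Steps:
f(J, V) = 9
U(b) = b**2 + 10*b (U(b) = (b**2 + 9*b) + b = b**2 + 10*b)
Z = 8464 (Z = (113 - 3*(10 - 3))**2 = (113 - 3*7)**2 = (113 - 21)**2 = 92**2 = 8464)
I = -32694
I - Z = -32694 - 1*8464 = -32694 - 8464 = -41158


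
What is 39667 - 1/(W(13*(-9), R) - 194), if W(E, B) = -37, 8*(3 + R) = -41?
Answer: 9163078/231 ≈ 39667.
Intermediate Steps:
R = -65/8 (R = -3 + (⅛)*(-41) = -3 - 41/8 = -65/8 ≈ -8.1250)
39667 - 1/(W(13*(-9), R) - 194) = 39667 - 1/(-37 - 194) = 39667 - 1/(-231) = 39667 - 1*(-1/231) = 39667 + 1/231 = 9163078/231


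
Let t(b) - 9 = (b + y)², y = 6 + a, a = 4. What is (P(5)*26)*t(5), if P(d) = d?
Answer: 30420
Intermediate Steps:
y = 10 (y = 6 + 4 = 10)
t(b) = 9 + (10 + b)² (t(b) = 9 + (b + 10)² = 9 + (10 + b)²)
(P(5)*26)*t(5) = (5*26)*(9 + (10 + 5)²) = 130*(9 + 15²) = 130*(9 + 225) = 130*234 = 30420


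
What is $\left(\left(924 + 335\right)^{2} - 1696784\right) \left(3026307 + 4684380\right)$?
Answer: $-861306869961$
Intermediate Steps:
$\left(\left(924 + 335\right)^{2} - 1696784\right) \left(3026307 + 4684380\right) = \left(1259^{2} - 1696784\right) 7710687 = \left(1585081 - 1696784\right) 7710687 = \left(-111703\right) 7710687 = -861306869961$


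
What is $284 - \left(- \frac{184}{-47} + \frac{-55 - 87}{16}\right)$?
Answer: $\frac{108649}{376} \approx 288.96$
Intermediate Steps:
$284 - \left(- \frac{184}{-47} + \frac{-55 - 87}{16}\right) = 284 - \left(\left(-184\right) \left(- \frac{1}{47}\right) - \frac{71}{8}\right) = 284 - \left(\frac{184}{47} - \frac{71}{8}\right) = 284 - - \frac{1865}{376} = 284 + \frac{1865}{376} = \frac{108649}{376}$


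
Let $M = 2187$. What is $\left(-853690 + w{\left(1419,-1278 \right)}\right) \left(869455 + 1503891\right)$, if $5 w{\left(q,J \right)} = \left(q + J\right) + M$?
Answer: $- \frac{10124983584212}{5} \approx -2.025 \cdot 10^{12}$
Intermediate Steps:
$w{\left(q,J \right)} = \frac{2187}{5} + \frac{J}{5} + \frac{q}{5}$ ($w{\left(q,J \right)} = \frac{\left(q + J\right) + 2187}{5} = \frac{\left(J + q\right) + 2187}{5} = \frac{2187 + J + q}{5} = \frac{2187}{5} + \frac{J}{5} + \frac{q}{5}$)
$\left(-853690 + w{\left(1419,-1278 \right)}\right) \left(869455 + 1503891\right) = \left(-853690 + \left(\frac{2187}{5} + \frac{1}{5} \left(-1278\right) + \frac{1}{5} \cdot 1419\right)\right) \left(869455 + 1503891\right) = \left(-853690 + \left(\frac{2187}{5} - \frac{1278}{5} + \frac{1419}{5}\right)\right) 2373346 = \left(-853690 + \frac{2328}{5}\right) 2373346 = \left(- \frac{4266122}{5}\right) 2373346 = - \frac{10124983584212}{5}$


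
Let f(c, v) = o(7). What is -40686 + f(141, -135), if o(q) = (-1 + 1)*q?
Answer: -40686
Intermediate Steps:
o(q) = 0 (o(q) = 0*q = 0)
f(c, v) = 0
-40686 + f(141, -135) = -40686 + 0 = -40686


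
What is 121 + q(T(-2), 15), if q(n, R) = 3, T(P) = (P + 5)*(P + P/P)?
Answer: 124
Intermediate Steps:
T(P) = (1 + P)*(5 + P) (T(P) = (5 + P)*(P + 1) = (5 + P)*(1 + P) = (1 + P)*(5 + P))
121 + q(T(-2), 15) = 121 + 3 = 124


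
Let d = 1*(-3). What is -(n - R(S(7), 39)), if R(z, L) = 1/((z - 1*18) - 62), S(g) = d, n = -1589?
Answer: 131886/83 ≈ 1589.0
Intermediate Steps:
d = -3
S(g) = -3
R(z, L) = 1/(-80 + z) (R(z, L) = 1/((z - 18) - 62) = 1/((-18 + z) - 62) = 1/(-80 + z))
-(n - R(S(7), 39)) = -(-1589 - 1/(-80 - 3)) = -(-1589 - 1/(-83)) = -(-1589 - 1*(-1/83)) = -(-1589 + 1/83) = -1*(-131886/83) = 131886/83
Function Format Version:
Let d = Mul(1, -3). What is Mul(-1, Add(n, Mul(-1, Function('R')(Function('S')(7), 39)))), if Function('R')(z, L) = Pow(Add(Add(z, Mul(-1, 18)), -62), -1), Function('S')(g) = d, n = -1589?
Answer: Rational(131886, 83) ≈ 1589.0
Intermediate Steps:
d = -3
Function('S')(g) = -3
Function('R')(z, L) = Pow(Add(-80, z), -1) (Function('R')(z, L) = Pow(Add(Add(z, -18), -62), -1) = Pow(Add(Add(-18, z), -62), -1) = Pow(Add(-80, z), -1))
Mul(-1, Add(n, Mul(-1, Function('R')(Function('S')(7), 39)))) = Mul(-1, Add(-1589, Mul(-1, Pow(Add(-80, -3), -1)))) = Mul(-1, Add(-1589, Mul(-1, Pow(-83, -1)))) = Mul(-1, Add(-1589, Mul(-1, Rational(-1, 83)))) = Mul(-1, Add(-1589, Rational(1, 83))) = Mul(-1, Rational(-131886, 83)) = Rational(131886, 83)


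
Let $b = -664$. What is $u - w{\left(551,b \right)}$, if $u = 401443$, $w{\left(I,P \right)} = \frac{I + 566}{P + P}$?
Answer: $\frac{533117421}{1328} \approx 4.0144 \cdot 10^{5}$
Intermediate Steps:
$w{\left(I,P \right)} = \frac{566 + I}{2 P}$
$u - w{\left(551,b \right)} = 401443 - \frac{566 + 551}{2 \left(-664\right)} = 401443 - \frac{1}{2} \left(- \frac{1}{664}\right) 1117 = 401443 - - \frac{1117}{1328} = 401443 + \frac{1117}{1328} = \frac{533117421}{1328}$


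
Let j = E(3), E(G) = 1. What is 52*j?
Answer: 52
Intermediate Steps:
j = 1
52*j = 52*1 = 52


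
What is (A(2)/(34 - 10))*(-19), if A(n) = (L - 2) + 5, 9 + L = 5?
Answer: 19/24 ≈ 0.79167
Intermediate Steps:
L = -4 (L = -9 + 5 = -4)
A(n) = -1 (A(n) = (-4 - 2) + 5 = -6 + 5 = -1)
(A(2)/(34 - 10))*(-19) = (-1/(34 - 10))*(-19) = (-1/24)*(-19) = ((1/24)*(-1))*(-19) = -1/24*(-19) = 19/24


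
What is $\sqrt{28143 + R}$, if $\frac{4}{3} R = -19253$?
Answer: $\frac{11 \sqrt{453}}{2} \approx 117.06$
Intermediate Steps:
$R = - \frac{57759}{4}$ ($R = \frac{3}{4} \left(-19253\right) = - \frac{57759}{4} \approx -14440.0$)
$\sqrt{28143 + R} = \sqrt{28143 - \frac{57759}{4}} = \sqrt{\frac{54813}{4}} = \frac{11 \sqrt{453}}{2}$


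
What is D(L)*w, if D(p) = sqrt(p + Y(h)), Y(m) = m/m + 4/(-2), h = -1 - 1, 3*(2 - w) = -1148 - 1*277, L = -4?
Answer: 477*I*sqrt(5) ≈ 1066.6*I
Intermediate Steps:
w = 477 (w = 2 - (-1148 - 1*277)/3 = 2 - (-1148 - 277)/3 = 2 - 1/3*(-1425) = 2 + 475 = 477)
h = -2
Y(m) = -1 (Y(m) = 1 + 4*(-1/2) = 1 - 2 = -1)
D(p) = sqrt(-1 + p) (D(p) = sqrt(p - 1) = sqrt(-1 + p))
D(L)*w = sqrt(-1 - 4)*477 = sqrt(-5)*477 = (I*sqrt(5))*477 = 477*I*sqrt(5)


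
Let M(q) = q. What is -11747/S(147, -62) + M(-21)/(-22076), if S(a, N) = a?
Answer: -259323685/3245172 ≈ -79.911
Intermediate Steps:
-11747/S(147, -62) + M(-21)/(-22076) = -11747/147 - 21/(-22076) = -11747*1/147 - 21*(-1/22076) = -11747/147 + 21/22076 = -259323685/3245172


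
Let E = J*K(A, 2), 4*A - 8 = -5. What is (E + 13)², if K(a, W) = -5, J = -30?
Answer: 26569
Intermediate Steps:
A = ¾ (A = 2 + (¼)*(-5) = 2 - 5/4 = ¾ ≈ 0.75000)
E = 150 (E = -30*(-5) = 150)
(E + 13)² = (150 + 13)² = 163² = 26569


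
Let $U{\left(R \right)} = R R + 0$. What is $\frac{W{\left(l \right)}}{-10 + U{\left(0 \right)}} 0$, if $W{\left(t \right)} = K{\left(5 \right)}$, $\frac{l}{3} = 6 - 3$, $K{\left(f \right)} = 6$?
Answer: $0$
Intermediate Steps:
$U{\left(R \right)} = R^{2}$ ($U{\left(R \right)} = R^{2} + 0 = R^{2}$)
$l = 9$ ($l = 3 \left(6 - 3\right) = 3 \cdot 3 = 9$)
$W{\left(t \right)} = 6$
$\frac{W{\left(l \right)}}{-10 + U{\left(0 \right)}} 0 = \frac{1}{-10 + 0^{2}} \cdot 6 \cdot 0 = \frac{1}{-10 + 0} \cdot 6 \cdot 0 = \frac{1}{-10} \cdot 6 \cdot 0 = \left(- \frac{1}{10}\right) 6 \cdot 0 = \left(- \frac{3}{5}\right) 0 = 0$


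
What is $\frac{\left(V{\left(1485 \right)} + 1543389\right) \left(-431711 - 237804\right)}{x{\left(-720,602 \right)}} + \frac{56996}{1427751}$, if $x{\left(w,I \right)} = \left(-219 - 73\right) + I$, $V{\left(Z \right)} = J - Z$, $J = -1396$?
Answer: $- \frac{147257269212149986}{44260281} \approx -3.3271 \cdot 10^{9}$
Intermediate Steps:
$V{\left(Z \right)} = -1396 - Z$
$x{\left(w,I \right)} = -292 + I$
$\frac{\left(V{\left(1485 \right)} + 1543389\right) \left(-431711 - 237804\right)}{x{\left(-720,602 \right)}} + \frac{56996}{1427751} = \frac{\left(\left(-1396 - 1485\right) + 1543389\right) \left(-431711 - 237804\right)}{-292 + 602} + \frac{56996}{1427751} = \frac{\left(\left(-1396 - 1485\right) + 1543389\right) \left(-669515\right)}{310} + 56996 \cdot \frac{1}{1427751} = \left(-2881 + 1543389\right) \left(-669515\right) \frac{1}{310} + \frac{56996}{1427751} = 1540508 \left(-669515\right) \frac{1}{310} + \frac{56996}{1427751} = \left(-1031393213620\right) \frac{1}{310} + \frac{56996}{1427751} = - \frac{103139321362}{31} + \frac{56996}{1427751} = - \frac{147257269212149986}{44260281}$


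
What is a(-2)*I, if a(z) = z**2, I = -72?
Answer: -288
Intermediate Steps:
a(-2)*I = (-2)**2*(-72) = 4*(-72) = -288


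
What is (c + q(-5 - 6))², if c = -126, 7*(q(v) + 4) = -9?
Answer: 844561/49 ≈ 17236.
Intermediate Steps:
q(v) = -37/7 (q(v) = -4 + (⅐)*(-9) = -4 - 9/7 = -37/7)
(c + q(-5 - 6))² = (-126 - 37/7)² = (-919/7)² = 844561/49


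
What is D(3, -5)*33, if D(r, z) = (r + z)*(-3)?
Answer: 198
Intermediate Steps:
D(r, z) = -3*r - 3*z
D(3, -5)*33 = (-3*3 - 3*(-5))*33 = (-9 + 15)*33 = 6*33 = 198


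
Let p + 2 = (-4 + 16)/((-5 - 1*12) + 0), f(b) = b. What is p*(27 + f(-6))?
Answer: -966/17 ≈ -56.824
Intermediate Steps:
p = -46/17 (p = -2 + (-4 + 16)/((-5 - 1*12) + 0) = -2 + 12/((-5 - 12) + 0) = -2 + 12/(-17 + 0) = -2 + 12/(-17) = -2 + 12*(-1/17) = -2 - 12/17 = -46/17 ≈ -2.7059)
p*(27 + f(-6)) = -46*(27 - 6)/17 = -46/17*21 = -966/17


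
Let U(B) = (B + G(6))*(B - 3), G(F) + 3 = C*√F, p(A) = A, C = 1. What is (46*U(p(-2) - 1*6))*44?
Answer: 244904 - 22264*√6 ≈ 1.9037e+5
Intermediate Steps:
G(F) = -3 + √F (G(F) = -3 + 1*√F = -3 + √F)
U(B) = (-3 + B)*(-3 + B + √6) (U(B) = (B + (-3 + √6))*(B - 3) = (-3 + B + √6)*(-3 + B) = (-3 + B)*(-3 + B + √6))
(46*U(p(-2) - 1*6))*44 = (46*(9 + (-2 - 1*6)² - 6*(-2 - 1*6) - 3*√6 + (-2 - 1*6)*√6))*44 = (46*(9 + (-2 - 6)² - 6*(-2 - 6) - 3*√6 + (-2 - 6)*√6))*44 = (46*(9 + (-8)² - 6*(-8) - 3*√6 - 8*√6))*44 = (46*(9 + 64 + 48 - 3*√6 - 8*√6))*44 = (46*(121 - 11*√6))*44 = (5566 - 506*√6)*44 = 244904 - 22264*√6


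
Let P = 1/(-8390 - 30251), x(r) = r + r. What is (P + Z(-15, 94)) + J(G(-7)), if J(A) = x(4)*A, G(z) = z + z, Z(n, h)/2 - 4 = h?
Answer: 3245843/38641 ≈ 84.000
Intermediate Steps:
Z(n, h) = 8 + 2*h
x(r) = 2*r
G(z) = 2*z
J(A) = 8*A (J(A) = (2*4)*A = 8*A)
P = -1/38641 (P = 1/(-38641) = -1/38641 ≈ -2.5879e-5)
(P + Z(-15, 94)) + J(G(-7)) = (-1/38641 + (8 + 2*94)) + 8*(2*(-7)) = (-1/38641 + (8 + 188)) + 8*(-14) = (-1/38641 + 196) - 112 = 7573635/38641 - 112 = 3245843/38641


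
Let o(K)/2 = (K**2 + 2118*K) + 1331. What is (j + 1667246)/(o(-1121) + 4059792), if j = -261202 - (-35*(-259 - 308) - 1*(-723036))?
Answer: 663163/1827180 ≈ 0.36294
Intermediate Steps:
o(K) = 2662 + 2*K**2 + 4236*K (o(K) = 2*((K**2 + 2118*K) + 1331) = 2*(1331 + K**2 + 2118*K) = 2662 + 2*K**2 + 4236*K)
j = -1004083 (j = -261202 - (-35*(-567) + 723036) = -261202 - (19845 + 723036) = -261202 - 1*742881 = -261202 - 742881 = -1004083)
(j + 1667246)/(o(-1121) + 4059792) = (-1004083 + 1667246)/((2662 + 2*(-1121)**2 + 4236*(-1121)) + 4059792) = 663163/((2662 + 2*1256641 - 4748556) + 4059792) = 663163/((2662 + 2513282 - 4748556) + 4059792) = 663163/(-2232612 + 4059792) = 663163/1827180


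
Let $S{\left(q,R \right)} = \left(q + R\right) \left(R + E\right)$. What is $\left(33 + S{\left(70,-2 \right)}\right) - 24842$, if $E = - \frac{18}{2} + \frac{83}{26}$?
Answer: $- \frac{329419}{13} \approx -25340.0$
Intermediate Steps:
$E = - \frac{151}{26}$ ($E = \left(-18\right) \frac{1}{2} + 83 \cdot \frac{1}{26} = -9 + \frac{83}{26} = - \frac{151}{26} \approx -5.8077$)
$S{\left(q,R \right)} = \left(- \frac{151}{26} + R\right) \left(R + q\right)$ ($S{\left(q,R \right)} = \left(q + R\right) \left(R - \frac{151}{26}\right) = \left(R + q\right) \left(- \frac{151}{26} + R\right) = \left(- \frac{151}{26} + R\right) \left(R + q\right)$)
$\left(33 + S{\left(70,-2 \right)}\right) - 24842 = \left(33 - \left(\frac{6954}{13} - 4\right)\right) - 24842 = \left(33 + \left(4 + \frac{151}{13} - \frac{5285}{13} - 140\right)\right) - 24842 = \left(33 - \frac{6902}{13}\right) - 24842 = - \frac{6473}{13} - 24842 = - \frac{329419}{13}$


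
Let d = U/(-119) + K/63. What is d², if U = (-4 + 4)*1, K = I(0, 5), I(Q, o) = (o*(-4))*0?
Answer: 0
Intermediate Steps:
I(Q, o) = 0 (I(Q, o) = -4*o*0 = 0)
K = 0
U = 0 (U = 0*1 = 0)
d = 0 (d = 0/(-119) + 0/63 = 0*(-1/119) + 0*(1/63) = 0 + 0 = 0)
d² = 0² = 0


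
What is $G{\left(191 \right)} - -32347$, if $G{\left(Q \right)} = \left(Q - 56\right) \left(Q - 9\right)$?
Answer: $56917$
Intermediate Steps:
$G{\left(Q \right)} = \left(-56 + Q\right) \left(-9 + Q\right)$
$G{\left(191 \right)} - -32347 = \left(504 + 191^{2} - 12415\right) - -32347 = \left(504 + 36481 - 12415\right) + 32347 = 24570 + 32347 = 56917$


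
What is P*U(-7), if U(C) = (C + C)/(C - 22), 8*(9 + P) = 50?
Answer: -77/58 ≈ -1.3276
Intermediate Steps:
P = -11/4 (P = -9 + (⅛)*50 = -9 + 25/4 = -11/4 ≈ -2.7500)
U(C) = 2*C/(-22 + C) (U(C) = (2*C)/(-22 + C) = 2*C/(-22 + C))
P*U(-7) = -11*(-7)/(2*(-22 - 7)) = -11*(-7)/(2*(-29)) = -11*(-7)*(-1)/(2*29) = -11/4*14/29 = -77/58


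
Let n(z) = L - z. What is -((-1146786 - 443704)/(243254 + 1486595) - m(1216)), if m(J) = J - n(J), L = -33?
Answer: 387788025/157259 ≈ 2465.9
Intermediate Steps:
n(z) = -33 - z
m(J) = 33 + 2*J (m(J) = J - (-33 - J) = J + (33 + J) = 33 + 2*J)
-((-1146786 - 443704)/(243254 + 1486595) - m(1216)) = -((-1146786 - 443704)/(243254 + 1486595) - (33 + 2*1216)) = -(-1590490/1729849 - (33 + 2432)) = -(-1590490*1/1729849 - 1*2465) = -(-144590/157259 - 2465) = -1*(-387788025/157259) = 387788025/157259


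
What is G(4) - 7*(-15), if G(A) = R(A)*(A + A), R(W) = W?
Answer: 137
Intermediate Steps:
G(A) = 2*A² (G(A) = A*(A + A) = A*(2*A) = 2*A²)
G(4) - 7*(-15) = 2*4² - 7*(-15) = 2*16 + 105 = 32 + 105 = 137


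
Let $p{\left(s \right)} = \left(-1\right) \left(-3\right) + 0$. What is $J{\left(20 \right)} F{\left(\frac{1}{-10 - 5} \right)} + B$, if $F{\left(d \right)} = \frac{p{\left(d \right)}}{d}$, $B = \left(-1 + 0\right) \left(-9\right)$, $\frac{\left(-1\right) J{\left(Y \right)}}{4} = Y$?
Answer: $3609$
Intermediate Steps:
$p{\left(s \right)} = 3$ ($p{\left(s \right)} = 3 + 0 = 3$)
$J{\left(Y \right)} = - 4 Y$
$B = 9$ ($B = \left(-1\right) \left(-9\right) = 9$)
$F{\left(d \right)} = \frac{3}{d}$
$J{\left(20 \right)} F{\left(\frac{1}{-10 - 5} \right)} + B = \left(-4\right) 20 \frac{3}{\frac{1}{-10 - 5}} + 9 = - 80 \frac{3}{\frac{1}{-15}} + 9 = - 80 \frac{3}{- \frac{1}{15}} + 9 = - 80 \cdot 3 \left(-15\right) + 9 = \left(-80\right) \left(-45\right) + 9 = 3600 + 9 = 3609$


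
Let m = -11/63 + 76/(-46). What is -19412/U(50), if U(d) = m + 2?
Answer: -28127988/251 ≈ -1.1206e+5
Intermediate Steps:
m = -2647/1449 (m = -11*1/63 + 76*(-1/46) = -11/63 - 38/23 = -2647/1449 ≈ -1.8268)
U(d) = 251/1449 (U(d) = -2647/1449 + 2 = 251/1449)
-19412/U(50) = -19412/251/1449 = -19412*1449/251 = -28127988/251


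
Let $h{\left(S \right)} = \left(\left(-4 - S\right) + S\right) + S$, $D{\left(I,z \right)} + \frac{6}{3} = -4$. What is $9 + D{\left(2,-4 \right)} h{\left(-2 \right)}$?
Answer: $45$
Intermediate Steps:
$D{\left(I,z \right)} = -6$ ($D{\left(I,z \right)} = -2 - 4 = -6$)
$h{\left(S \right)} = -4 + S$
$9 + D{\left(2,-4 \right)} h{\left(-2 \right)} = 9 - 6 \left(-4 - 2\right) = 9 - -36 = 9 + 36 = 45$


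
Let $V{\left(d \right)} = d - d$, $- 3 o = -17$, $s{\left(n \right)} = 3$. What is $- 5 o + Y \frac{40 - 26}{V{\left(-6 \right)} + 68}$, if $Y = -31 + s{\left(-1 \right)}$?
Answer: $- \frac{1739}{51} \approx -34.098$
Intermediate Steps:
$o = \frac{17}{3}$ ($o = \left(- \frac{1}{3}\right) \left(-17\right) = \frac{17}{3} \approx 5.6667$)
$V{\left(d \right)} = 0$
$Y = -28$ ($Y = -31 + 3 = -28$)
$- 5 o + Y \frac{40 - 26}{V{\left(-6 \right)} + 68} = \left(-5\right) \frac{17}{3} - 28 \frac{40 - 26}{0 + 68} = - \frac{85}{3} - 28 \cdot \frac{14}{68} = - \frac{85}{3} - 28 \cdot 14 \cdot \frac{1}{68} = - \frac{85}{3} - \frac{98}{17} = - \frac{1739}{51}$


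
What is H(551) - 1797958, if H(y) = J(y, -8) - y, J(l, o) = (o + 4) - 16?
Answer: -1798529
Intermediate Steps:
J(l, o) = -12 + o (J(l, o) = (4 + o) - 16 = -12 + o)
H(y) = -20 - y (H(y) = (-12 - 8) - y = -20 - y)
H(551) - 1797958 = (-20 - 1*551) - 1797958 = (-20 - 551) - 1797958 = -571 - 1797958 = -1798529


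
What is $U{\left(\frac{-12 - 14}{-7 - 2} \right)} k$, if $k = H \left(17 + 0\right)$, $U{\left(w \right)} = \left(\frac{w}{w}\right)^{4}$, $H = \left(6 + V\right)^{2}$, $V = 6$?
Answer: $2448$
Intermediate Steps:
$H = 144$ ($H = \left(6 + 6\right)^{2} = 12^{2} = 144$)
$U{\left(w \right)} = 1$ ($U{\left(w \right)} = 1^{4} = 1$)
$k = 2448$ ($k = 144 \left(17 + 0\right) = 144 \cdot 17 = 2448$)
$U{\left(\frac{-12 - 14}{-7 - 2} \right)} k = 1 \cdot 2448 = 2448$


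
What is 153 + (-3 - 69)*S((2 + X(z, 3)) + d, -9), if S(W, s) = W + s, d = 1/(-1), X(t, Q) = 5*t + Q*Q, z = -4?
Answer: 1521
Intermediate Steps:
X(t, Q) = Q**2 + 5*t (X(t, Q) = 5*t + Q**2 = Q**2 + 5*t)
d = -1
153 + (-3 - 69)*S((2 + X(z, 3)) + d, -9) = 153 + (-3 - 69)*(((2 + (3**2 + 5*(-4))) - 1) - 9) = 153 - 72*(((2 + (9 - 20)) - 1) - 9) = 153 - 72*(((2 - 11) - 1) - 9) = 153 - 72*((-9 - 1) - 9) = 153 - 72*(-10 - 9) = 153 - 72*(-19) = 153 + 1368 = 1521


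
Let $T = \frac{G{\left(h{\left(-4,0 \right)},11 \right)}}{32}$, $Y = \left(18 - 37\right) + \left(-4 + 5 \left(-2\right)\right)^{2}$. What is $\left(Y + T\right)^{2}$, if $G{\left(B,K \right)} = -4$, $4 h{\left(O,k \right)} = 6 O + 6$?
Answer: $\frac{2002225}{64} \approx 31285.0$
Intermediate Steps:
$h{\left(O,k \right)} = \frac{3}{2} + \frac{3 O}{2}$ ($h{\left(O,k \right)} = \frac{6 O + 6}{4} = \frac{6 + 6 O}{4} = \frac{3}{2} + \frac{3 O}{2}$)
$Y = 177$ ($Y = -19 + \left(-4 - 10\right)^{2} = -19 + \left(-14\right)^{2} = -19 + 196 = 177$)
$T = - \frac{1}{8}$ ($T = - \frac{4}{32} = \left(-4\right) \frac{1}{32} = - \frac{1}{8} \approx -0.125$)
$\left(Y + T\right)^{2} = \left(177 - \frac{1}{8}\right)^{2} = \left(\frac{1415}{8}\right)^{2} = \frac{2002225}{64}$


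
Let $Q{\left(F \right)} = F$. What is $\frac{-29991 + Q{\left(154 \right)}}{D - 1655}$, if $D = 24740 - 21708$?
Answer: $- \frac{29837}{1377} \approx -21.668$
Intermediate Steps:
$D = 3032$
$\frac{-29991 + Q{\left(154 \right)}}{D - 1655} = \frac{-29991 + 154}{3032 - 1655} = - \frac{29837}{1377}$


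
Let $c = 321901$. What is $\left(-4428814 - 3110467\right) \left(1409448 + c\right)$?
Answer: $-13053126620069$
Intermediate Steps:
$\left(-4428814 - 3110467\right) \left(1409448 + c\right) = \left(-4428814 - 3110467\right) \left(1409448 + 321901\right) = \left(-7539281\right) 1731349 = -13053126620069$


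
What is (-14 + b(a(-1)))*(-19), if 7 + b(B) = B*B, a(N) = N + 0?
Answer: 380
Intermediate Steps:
a(N) = N
b(B) = -7 + B² (b(B) = -7 + B*B = -7 + B²)
(-14 + b(a(-1)))*(-19) = (-14 + (-7 + (-1)²))*(-19) = (-14 + (-7 + 1))*(-19) = (-14 - 6)*(-19) = -20*(-19) = 380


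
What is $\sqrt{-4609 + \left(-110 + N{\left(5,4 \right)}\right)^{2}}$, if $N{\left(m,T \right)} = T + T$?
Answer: $\sqrt{5795} \approx 76.125$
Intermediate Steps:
$N{\left(m,T \right)} = 2 T$
$\sqrt{-4609 + \left(-110 + N{\left(5,4 \right)}\right)^{2}} = \sqrt{-4609 + \left(-110 + 2 \cdot 4\right)^{2}} = \sqrt{-4609 + \left(-110 + 8\right)^{2}} = \sqrt{-4609 + \left(-102\right)^{2}} = \sqrt{-4609 + 10404} = \sqrt{5795}$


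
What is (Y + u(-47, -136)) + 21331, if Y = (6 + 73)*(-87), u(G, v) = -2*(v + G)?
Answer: 14824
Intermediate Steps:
u(G, v) = -2*G - 2*v (u(G, v) = -2*(G + v) = -2*G - 2*v)
Y = -6873 (Y = 79*(-87) = -6873)
(Y + u(-47, -136)) + 21331 = (-6873 + (-2*(-47) - 2*(-136))) + 21331 = (-6873 + (94 + 272)) + 21331 = (-6873 + 366) + 21331 = -6507 + 21331 = 14824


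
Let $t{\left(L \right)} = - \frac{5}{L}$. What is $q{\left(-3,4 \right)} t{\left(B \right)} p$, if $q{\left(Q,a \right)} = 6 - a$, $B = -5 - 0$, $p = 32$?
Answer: $64$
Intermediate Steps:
$B = -5$ ($B = -5 + 0 = -5$)
$q{\left(-3,4 \right)} t{\left(B \right)} p = \left(6 - 4\right) \left(- \frac{5}{-5}\right) 32 = \left(6 - 4\right) \left(\left(-5\right) \left(- \frac{1}{5}\right)\right) 32 = 2 \cdot 1 \cdot 32 = 2 \cdot 32 = 64$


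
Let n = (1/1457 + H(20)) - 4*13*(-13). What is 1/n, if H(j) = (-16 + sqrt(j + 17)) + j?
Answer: 1443538777/981528813708 - 2122849*sqrt(37)/981528813708 ≈ 0.0014575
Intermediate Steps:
H(j) = -16 + j + sqrt(17 + j) (H(j) = (-16 + sqrt(17 + j)) + j = -16 + j + sqrt(17 + j))
n = 990761/1457 + sqrt(37) (n = (1/1457 + (-16 + 20 + sqrt(17 + 20))) - 4*13*(-13) = (1/1457 + (-16 + 20 + sqrt(37))) - 52*(-13) = (1/1457 + (4 + sqrt(37))) + 676 = (5829/1457 + sqrt(37)) + 676 = 990761/1457 + sqrt(37) ≈ 686.08)
1/n = 1/(990761/1457 + sqrt(37))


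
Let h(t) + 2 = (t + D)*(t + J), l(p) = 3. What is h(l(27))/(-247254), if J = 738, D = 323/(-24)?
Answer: 2953/94192 ≈ 0.031351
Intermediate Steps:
D = -323/24 (D = 323*(-1/24) = -323/24 ≈ -13.458)
h(t) = -2 + (738 + t)*(-323/24 + t) (h(t) = -2 + (t - 323/24)*(t + 738) = -2 + (-323/24 + t)*(738 + t) = -2 + (738 + t)*(-323/24 + t))
h(l(27))/(-247254) = (-39737/4 + 3² + (17389/24)*3)/(-247254) = (-39737/4 + 9 + 17389/8)*(-1/247254) = -62013/8*(-1/247254) = 2953/94192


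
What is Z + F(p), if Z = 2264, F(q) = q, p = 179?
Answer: 2443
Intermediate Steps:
Z + F(p) = 2264 + 179 = 2443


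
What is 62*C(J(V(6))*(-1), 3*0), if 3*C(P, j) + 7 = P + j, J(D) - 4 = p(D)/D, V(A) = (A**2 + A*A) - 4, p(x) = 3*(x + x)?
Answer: -1054/3 ≈ -351.33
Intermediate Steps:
p(x) = 6*x (p(x) = 3*(2*x) = 6*x)
V(A) = -4 + 2*A**2 (V(A) = (A**2 + A**2) - 4 = 2*A**2 - 4 = -4 + 2*A**2)
J(D) = 10 (J(D) = 4 + (6*D)/D = 4 + 6 = 10)
C(P, j) = -7/3 + P/3 + j/3 (C(P, j) = -7/3 + (P + j)/3 = -7/3 + (P/3 + j/3) = -7/3 + P/3 + j/3)
62*C(J(V(6))*(-1), 3*0) = 62*(-7/3 + (10*(-1))/3 + (3*0)/3) = 62*(-7/3 + (1/3)*(-10) + (1/3)*0) = 62*(-7/3 - 10/3 + 0) = 62*(-17/3) = -1054/3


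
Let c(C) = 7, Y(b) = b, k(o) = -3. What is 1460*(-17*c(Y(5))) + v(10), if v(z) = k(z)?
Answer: -173743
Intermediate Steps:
v(z) = -3
1460*(-17*c(Y(5))) + v(10) = 1460*(-17*7) - 3 = 1460*(-119) - 3 = -173740 - 3 = -173743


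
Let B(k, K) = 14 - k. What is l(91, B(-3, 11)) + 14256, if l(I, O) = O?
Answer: 14273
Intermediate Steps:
l(91, B(-3, 11)) + 14256 = (14 - 1*(-3)) + 14256 = (14 + 3) + 14256 = 17 + 14256 = 14273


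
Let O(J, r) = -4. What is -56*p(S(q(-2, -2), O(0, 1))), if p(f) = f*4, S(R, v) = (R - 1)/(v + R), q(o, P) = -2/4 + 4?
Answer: 1120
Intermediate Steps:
q(o, P) = 7/2 (q(o, P) = -2*¼ + 4 = -½ + 4 = 7/2)
S(R, v) = (-1 + R)/(R + v)
p(f) = 4*f
-56*p(S(q(-2, -2), O(0, 1))) = -224*(-1 + 7/2)/(7/2 - 4) = -224*(5/2)/(-½) = -224*(-2*5/2) = -224*(-5) = -56*(-20) = 1120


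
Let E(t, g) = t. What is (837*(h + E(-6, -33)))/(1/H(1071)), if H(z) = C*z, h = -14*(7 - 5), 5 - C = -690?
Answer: -21182570010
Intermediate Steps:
C = 695 (C = 5 - 1*(-690) = 5 + 690 = 695)
h = -28 (h = -14*2 = -28)
H(z) = 695*z
(837*(h + E(-6, -33)))/(1/H(1071)) = (837*(-28 - 6))/(1/(695*1071)) = (837*(-34))/(1/744345) = -28458/1/744345 = -28458*744345 = -21182570010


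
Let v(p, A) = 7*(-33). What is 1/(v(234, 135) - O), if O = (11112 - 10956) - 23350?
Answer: 1/22963 ≈ 4.3548e-5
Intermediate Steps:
v(p, A) = -231
O = -23194 (O = 156 - 23350 = -23194)
1/(v(234, 135) - O) = 1/(-231 - 1*(-23194)) = 1/(-231 + 23194) = 1/22963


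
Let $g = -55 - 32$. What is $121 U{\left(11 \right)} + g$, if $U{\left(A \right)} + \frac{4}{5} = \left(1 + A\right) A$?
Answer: $\frac{78941}{5} \approx 15788.0$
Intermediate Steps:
$g = -87$
$U{\left(A \right)} = - \frac{4}{5} + A \left(1 + A\right)$ ($U{\left(A \right)} = - \frac{4}{5} + \left(1 + A\right) A = - \frac{4}{5} + A \left(1 + A\right)$)
$121 U{\left(11 \right)} + g = 121 \left(- \frac{4}{5} + 11 + 11^{2}\right) - 87 = 121 \left(- \frac{4}{5} + 11 + 121\right) - 87 = 121 \cdot \frac{656}{5} - 87 = \frac{79376}{5} - 87 = \frac{78941}{5}$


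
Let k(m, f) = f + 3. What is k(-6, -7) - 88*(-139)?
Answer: 12228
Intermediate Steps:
k(m, f) = 3 + f
k(-6, -7) - 88*(-139) = (3 - 7) - 88*(-139) = -4 + 12232 = 12228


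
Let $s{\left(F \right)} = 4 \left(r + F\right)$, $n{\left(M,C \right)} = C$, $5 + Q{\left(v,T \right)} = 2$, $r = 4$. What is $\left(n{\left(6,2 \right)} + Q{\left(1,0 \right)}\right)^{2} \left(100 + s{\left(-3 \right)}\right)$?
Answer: $104$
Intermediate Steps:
$Q{\left(v,T \right)} = -3$ ($Q{\left(v,T \right)} = -5 + 2 = -3$)
$s{\left(F \right)} = 16 + 4 F$ ($s{\left(F \right)} = 4 \left(4 + F\right) = 16 + 4 F$)
$\left(n{\left(6,2 \right)} + Q{\left(1,0 \right)}\right)^{2} \left(100 + s{\left(-3 \right)}\right) = \left(2 - 3\right)^{2} \left(100 + \left(16 + 4 \left(-3\right)\right)\right) = \left(-1\right)^{2} \left(100 + \left(16 - 12\right)\right) = 1 \left(100 + 4\right) = 1 \cdot 104 = 104$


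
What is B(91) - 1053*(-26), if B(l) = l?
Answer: 27469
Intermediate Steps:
B(91) - 1053*(-26) = 91 - 1053*(-26) = 91 + 27378 = 27469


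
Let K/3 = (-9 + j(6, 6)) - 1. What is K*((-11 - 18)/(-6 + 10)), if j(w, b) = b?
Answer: 87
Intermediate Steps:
K = -12 (K = 3*((-9 + 6) - 1) = 3*(-3 - 1) = 3*(-4) = -12)
K*((-11 - 18)/(-6 + 10)) = -12*(-11 - 18)/(-6 + 10) = -(-348)/4 = -12*(-29/4) = 87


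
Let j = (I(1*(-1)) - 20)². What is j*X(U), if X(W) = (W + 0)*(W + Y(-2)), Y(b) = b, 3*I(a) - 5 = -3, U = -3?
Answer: 16820/3 ≈ 5606.7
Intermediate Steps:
I(a) = ⅔ (I(a) = 5/3 + (⅓)*(-3) = 5/3 - 1 = ⅔)
j = 3364/9 (j = (⅔ - 20)² = (-58/3)² = 3364/9 ≈ 373.78)
X(W) = W*(-2 + W) (X(W) = (W + 0)*(W - 2) = W*(-2 + W))
j*X(U) = 3364*(-3*(-2 - 3))/9 = 3364*(-3*(-5))/9 = (3364/9)*15 = 16820/3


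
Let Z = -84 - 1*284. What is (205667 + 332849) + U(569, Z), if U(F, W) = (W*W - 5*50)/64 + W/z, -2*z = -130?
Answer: 1124494659/2080 ≈ 5.4062e+5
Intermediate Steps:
z = 65 (z = -1/2*(-130) = 65)
Z = -368 (Z = -84 - 284 = -368)
U(F, W) = -125/32 + W**2/64 + W/65 (U(F, W) = (W*W - 5*50)/64 + W/65 = (W**2 - 250)*(1/64) + W*(1/65) = (-250 + W**2)*(1/64) + W/65 = (-125/32 + W**2/64) + W/65 = -125/32 + W**2/64 + W/65)
(205667 + 332849) + U(569, Z) = (205667 + 332849) + (-125/32 + (1/64)*(-368)**2 + (1/65)*(-368)) = 538516 + (-125/32 + (1/64)*135424 - 368/65) = 538516 + (-125/32 + 2116 - 368/65) = 538516 + 4381379/2080 = 1124494659/2080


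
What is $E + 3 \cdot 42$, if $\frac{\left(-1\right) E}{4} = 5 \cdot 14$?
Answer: $-154$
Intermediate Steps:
$E = -280$ ($E = - 4 \cdot 5 \cdot 14 = \left(-4\right) 70 = -280$)
$E + 3 \cdot 42 = -280 + 3 \cdot 42 = -280 + 126 = -154$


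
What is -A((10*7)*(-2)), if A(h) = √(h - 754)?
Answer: -I*√894 ≈ -29.9*I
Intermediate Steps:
A(h) = √(-754 + h)
-A((10*7)*(-2)) = -√(-754 + (10*7)*(-2)) = -√(-754 + 70*(-2)) = -√(-754 - 140) = -√(-894) = -I*√894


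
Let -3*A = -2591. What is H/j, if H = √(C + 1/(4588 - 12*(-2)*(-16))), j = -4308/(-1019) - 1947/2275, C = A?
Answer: 2318225*√34344263751/49292154342 ≈ 8.7158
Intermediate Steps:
A = 2591/3 (A = -⅓*(-2591) = 2591/3 ≈ 863.67)
C = 2591/3 ≈ 863.67
j = 7816707/2318225 (j = -4308*(-1/1019) - 1947*1/2275 = 4308/1019 - 1947/2275 = 7816707/2318225 ≈ 3.3718)
H = √34344263751/6306 (H = √(2591/3 + 1/(4588 - 12*(-2)*(-16))) = √(2591/3 + 1/(4588 + 24*(-16))) = √(2591/3 + 1/(4588 - 384)) = √(2591/3 + 1/4204) = √(10892567/12612) = √34344263751/6306 ≈ 29.388)
H/j = (√34344263751/6306)/(7816707/2318225) = (√34344263751/6306)*(2318225/7816707) = 2318225*√34344263751/49292154342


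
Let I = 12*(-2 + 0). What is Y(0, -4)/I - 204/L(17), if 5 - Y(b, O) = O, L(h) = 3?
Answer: -547/8 ≈ -68.375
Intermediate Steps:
I = -24 (I = 12*(-2) = -24)
Y(b, O) = 5 - O
Y(0, -4)/I - 204/L(17) = (5 - 1*(-4))/(-24) - 204/3 = (5 + 4)*(-1/24) - 204*⅓ = 9*(-1/24) - 68 = -3/8 - 68 = -547/8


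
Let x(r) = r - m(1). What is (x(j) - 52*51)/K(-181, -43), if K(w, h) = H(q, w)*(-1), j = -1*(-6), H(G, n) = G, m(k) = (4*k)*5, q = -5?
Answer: -2666/5 ≈ -533.20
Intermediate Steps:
m(k) = 20*k
j = 6
K(w, h) = 5 (K(w, h) = -5*(-1) = 5)
x(r) = -20 + r (x(r) = r - 20 = -20 + r)
(x(j) - 52*51)/K(-181, -43) = ((-20 + 6) - 52*51)/5 = (-14 - 2652)*(⅕) = -2666*⅕ = -2666/5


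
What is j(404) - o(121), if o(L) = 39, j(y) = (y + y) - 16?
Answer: 753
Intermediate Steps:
j(y) = -16 + 2*y (j(y) = 2*y - 16 = -16 + 2*y)
j(404) - o(121) = (-16 + 2*404) - 1*39 = (-16 + 808) - 39 = 792 - 39 = 753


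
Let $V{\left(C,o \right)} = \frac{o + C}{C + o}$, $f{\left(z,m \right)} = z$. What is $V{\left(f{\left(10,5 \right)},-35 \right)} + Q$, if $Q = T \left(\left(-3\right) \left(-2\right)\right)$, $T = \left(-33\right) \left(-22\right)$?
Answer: $4357$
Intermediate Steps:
$V{\left(C,o \right)} = 1$ ($V{\left(C,o \right)} = \frac{C + o}{C + o} = 1$)
$T = 726$
$Q = 4356$ ($Q = 726 \left(\left(-3\right) \left(-2\right)\right) = 726 \cdot 6 = 4356$)
$V{\left(f{\left(10,5 \right)},-35 \right)} + Q = 1 + 4356 = 4357$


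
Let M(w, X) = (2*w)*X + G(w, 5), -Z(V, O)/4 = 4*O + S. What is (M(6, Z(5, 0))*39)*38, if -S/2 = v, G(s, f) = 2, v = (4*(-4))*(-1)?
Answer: 2279316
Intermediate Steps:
v = 16 (v = -16*(-1) = 16)
S = -32 (S = -2*16 = -32)
Z(V, O) = 128 - 16*O (Z(V, O) = -4*(4*O - 32) = -4*(-32 + 4*O) = 128 - 16*O)
M(w, X) = 2 + 2*X*w (M(w, X) = (2*w)*X + 2 = 2*X*w + 2 = 2 + 2*X*w)
(M(6, Z(5, 0))*39)*38 = ((2 + 2*(128 - 16*0)*6)*39)*38 = ((2 + 2*(128 + 0)*6)*39)*38 = ((2 + 2*128*6)*39)*38 = ((2 + 1536)*39)*38 = (1538*39)*38 = 59982*38 = 2279316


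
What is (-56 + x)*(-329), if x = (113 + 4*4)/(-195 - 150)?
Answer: 2132907/115 ≈ 18547.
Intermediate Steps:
x = -43/115 (x = (113 + 16)/(-345) = 129*(-1/345) = -43/115 ≈ -0.37391)
(-56 + x)*(-329) = (-56 - 43/115)*(-329) = -6483/115*(-329) = 2132907/115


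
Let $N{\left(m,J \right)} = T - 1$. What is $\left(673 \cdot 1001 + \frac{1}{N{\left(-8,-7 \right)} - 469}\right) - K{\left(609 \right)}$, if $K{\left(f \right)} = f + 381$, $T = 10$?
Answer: $\frac{309434179}{460} \approx 6.7268 \cdot 10^{5}$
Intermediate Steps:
$N{\left(m,J \right)} = 9$ ($N{\left(m,J \right)} = 10 - 1 = 9$)
$K{\left(f \right)} = 381 + f$
$\left(673 \cdot 1001 + \frac{1}{N{\left(-8,-7 \right)} - 469}\right) - K{\left(609 \right)} = \left(673 \cdot 1001 + \frac{1}{9 - 469}\right) - \left(381 + 609\right) = \left(673673 + \frac{1}{-460}\right) - 990 = \left(673673 - \frac{1}{460}\right) - 990 = \frac{309889579}{460} - 990 = \frac{309434179}{460}$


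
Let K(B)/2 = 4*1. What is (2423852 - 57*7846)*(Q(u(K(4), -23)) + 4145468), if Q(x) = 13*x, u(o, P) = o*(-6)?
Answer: 8192822995720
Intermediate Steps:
K(B) = 8 (K(B) = 2*(4*1) = 2*4 = 8)
u(o, P) = -6*o
(2423852 - 57*7846)*(Q(u(K(4), -23)) + 4145468) = (2423852 - 57*7846)*(13*(-6*8) + 4145468) = (2423852 - 447222)*(13*(-48) + 4145468) = 1976630*(-624 + 4145468) = 1976630*4144844 = 8192822995720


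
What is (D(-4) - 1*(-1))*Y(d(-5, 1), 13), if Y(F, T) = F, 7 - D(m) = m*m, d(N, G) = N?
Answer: 40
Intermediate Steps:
D(m) = 7 - m**2 (D(m) = 7 - m*m = 7 - m**2)
(D(-4) - 1*(-1))*Y(d(-5, 1), 13) = ((7 - 1*(-4)**2) - 1*(-1))*(-5) = ((7 - 1*16) + 1)*(-5) = ((7 - 16) + 1)*(-5) = (-9 + 1)*(-5) = -8*(-5) = 40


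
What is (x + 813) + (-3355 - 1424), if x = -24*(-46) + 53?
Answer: -2809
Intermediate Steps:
x = 1157 (x = 1104 + 53 = 1157)
(x + 813) + (-3355 - 1424) = (1157 + 813) + (-3355 - 1424) = 1970 - 4779 = -2809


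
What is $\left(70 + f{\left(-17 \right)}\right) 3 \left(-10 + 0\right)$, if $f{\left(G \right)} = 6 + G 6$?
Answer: $780$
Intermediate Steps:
$f{\left(G \right)} = 6 + 6 G$
$\left(70 + f{\left(-17 \right)}\right) 3 \left(-10 + 0\right) = \left(70 + \left(6 + 6 \left(-17\right)\right)\right) 3 \left(-10 + 0\right) = \left(70 + \left(6 - 102\right)\right) 3 \left(-10\right) = \left(70 - 96\right) \left(-30\right) = \left(-26\right) \left(-30\right) = 780$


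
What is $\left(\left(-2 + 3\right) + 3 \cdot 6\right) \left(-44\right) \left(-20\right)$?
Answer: $16720$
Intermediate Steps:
$\left(\left(-2 + 3\right) + 3 \cdot 6\right) \left(-44\right) \left(-20\right) = \left(1 + 18\right) \left(-44\right) \left(-20\right) = 19 \left(-44\right) \left(-20\right) = \left(-836\right) \left(-20\right) = 16720$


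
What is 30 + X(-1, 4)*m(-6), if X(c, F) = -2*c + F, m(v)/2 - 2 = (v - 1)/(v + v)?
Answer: 61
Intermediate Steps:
m(v) = 4 + (-1 + v)/v (m(v) = 4 + 2*((v - 1)/(v + v)) = 4 + 2*((-1 + v)/((2*v))) = 4 + 2*((-1 + v)*(1/(2*v))) = 4 + 2*((-1 + v)/(2*v)) = 4 + (-1 + v)/v)
X(c, F) = F - 2*c
30 + X(-1, 4)*m(-6) = 30 + (4 - 2*(-1))*(5 - 1/(-6)) = 30 + (4 + 2)*(5 - 1*(-⅙)) = 30 + 6*(5 + ⅙) = 30 + 6*(31/6) = 30 + 31 = 61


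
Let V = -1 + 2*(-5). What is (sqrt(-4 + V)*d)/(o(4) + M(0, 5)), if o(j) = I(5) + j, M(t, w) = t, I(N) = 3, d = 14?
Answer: 2*I*sqrt(15) ≈ 7.746*I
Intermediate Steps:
o(j) = 3 + j
V = -11 (V = -1 - 10 = -11)
(sqrt(-4 + V)*d)/(o(4) + M(0, 5)) = (sqrt(-4 - 11)*14)/((3 + 4) + 0) = (sqrt(-15)*14)/(7 + 0) = ((I*sqrt(15))*14)/7 = (14*I*sqrt(15))*(1/7) = 2*I*sqrt(15)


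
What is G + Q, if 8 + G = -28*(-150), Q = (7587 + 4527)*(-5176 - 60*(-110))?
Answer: 17254528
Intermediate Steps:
Q = 17250336 (Q = 12114*(-5176 + 6600) = 12114*1424 = 17250336)
G = 4192 (G = -8 - 28*(-150) = -8 + 4200 = 4192)
G + Q = 4192 + 17250336 = 17254528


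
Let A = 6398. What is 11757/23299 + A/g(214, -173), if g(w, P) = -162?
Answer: -73581184/1887219 ≈ -38.989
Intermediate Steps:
11757/23299 + A/g(214, -173) = 11757/23299 + 6398/(-162) = 11757*(1/23299) + 6398*(-1/162) = 11757/23299 - 3199/81 = -73581184/1887219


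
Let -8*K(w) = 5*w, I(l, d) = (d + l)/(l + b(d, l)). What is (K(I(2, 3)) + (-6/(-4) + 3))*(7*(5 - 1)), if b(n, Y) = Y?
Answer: 833/8 ≈ 104.13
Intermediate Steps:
I(l, d) = (d + l)/(2*l) (I(l, d) = (d + l)/(l + l) = (d + l)/((2*l)) = (d + l)*(1/(2*l)) = (d + l)/(2*l))
K(w) = -5*w/8
(K(I(2, 3)) + (-6/(-4) + 3))*(7*(5 - 1)) = (-5*(3 + 2)/(16*2) + (-6/(-4) + 3))*(7*(5 - 1)) = (-5*5/(16*2) + (-¼*(-6) + 3))*(7*4) = (-5/8*5/4 + (3/2 + 3))*28 = (-25/32 + 9/2)*28 = (119/32)*28 = 833/8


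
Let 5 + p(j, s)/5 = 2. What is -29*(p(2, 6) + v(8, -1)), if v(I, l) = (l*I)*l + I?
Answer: -29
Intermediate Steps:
v(I, l) = I + I*l**2 (v(I, l) = (I*l)*l + I = I*l**2 + I = I + I*l**2)
p(j, s) = -15 (p(j, s) = -25 + 5*2 = -25 + 10 = -15)
-29*(p(2, 6) + v(8, -1)) = -29*(-15 + 8*(1 + (-1)**2)) = -29*(-15 + 8*(1 + 1)) = -29*(-15 + 8*2) = -29*(-15 + 16) = -29*1 = -29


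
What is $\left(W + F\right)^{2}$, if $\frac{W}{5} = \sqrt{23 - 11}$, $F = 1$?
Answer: $301 + 20 \sqrt{3} \approx 335.64$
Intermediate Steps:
$W = 10 \sqrt{3}$ ($W = 5 \sqrt{23 - 11} = 5 \sqrt{12} = 5 \cdot 2 \sqrt{3} = 10 \sqrt{3} \approx 17.32$)
$\left(W + F\right)^{2} = \left(10 \sqrt{3} + 1\right)^{2} = \left(1 + 10 \sqrt{3}\right)^{2}$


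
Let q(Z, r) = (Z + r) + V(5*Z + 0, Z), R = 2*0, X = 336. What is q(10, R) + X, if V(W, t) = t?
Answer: 356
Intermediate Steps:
R = 0
q(Z, r) = r + 2*Z (q(Z, r) = (Z + r) + Z = r + 2*Z)
q(10, R) + X = (0 + 2*10) + 336 = (0 + 20) + 336 = 20 + 336 = 356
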